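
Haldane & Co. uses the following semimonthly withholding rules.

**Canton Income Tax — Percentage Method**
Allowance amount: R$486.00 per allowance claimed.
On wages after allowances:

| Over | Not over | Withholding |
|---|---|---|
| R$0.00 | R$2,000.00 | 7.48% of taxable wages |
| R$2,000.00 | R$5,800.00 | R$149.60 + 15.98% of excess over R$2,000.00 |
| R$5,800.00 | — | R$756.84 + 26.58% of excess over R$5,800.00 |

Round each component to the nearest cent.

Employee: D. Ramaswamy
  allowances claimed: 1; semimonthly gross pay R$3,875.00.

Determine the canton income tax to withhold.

R$371.56

Canton Income Tax: taxable = R$3,875.00 − 1×R$486.00 = R$3,389.00
  R$149.60 + 15.98% × (R$3,389.00 − R$2,000.00) = R$149.60 + 15.98% × R$1,389.00 = R$371.56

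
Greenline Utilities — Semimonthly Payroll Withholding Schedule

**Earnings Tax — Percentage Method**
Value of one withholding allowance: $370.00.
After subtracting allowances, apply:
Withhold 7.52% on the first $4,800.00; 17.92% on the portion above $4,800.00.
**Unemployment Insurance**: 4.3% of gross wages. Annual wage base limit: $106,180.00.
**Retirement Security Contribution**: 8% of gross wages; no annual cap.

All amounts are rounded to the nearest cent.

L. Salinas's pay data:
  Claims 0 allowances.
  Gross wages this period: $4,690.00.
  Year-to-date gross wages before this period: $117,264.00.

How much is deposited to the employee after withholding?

$3,962.11

Earnings Tax: taxable = $4,690.00
  7.52% × $4,690.00 = $352.69
Unemployment Insurance: YTD $117,264.00 ≥ cap $106,180.00 → $0.00
Retirement Security Contribution: 8% × $4,690.00 = $375.20
Total withheld: $352.69 + $0.00 + $375.20 = $727.89
Net pay: $4,690.00 − $727.89 = $3,962.11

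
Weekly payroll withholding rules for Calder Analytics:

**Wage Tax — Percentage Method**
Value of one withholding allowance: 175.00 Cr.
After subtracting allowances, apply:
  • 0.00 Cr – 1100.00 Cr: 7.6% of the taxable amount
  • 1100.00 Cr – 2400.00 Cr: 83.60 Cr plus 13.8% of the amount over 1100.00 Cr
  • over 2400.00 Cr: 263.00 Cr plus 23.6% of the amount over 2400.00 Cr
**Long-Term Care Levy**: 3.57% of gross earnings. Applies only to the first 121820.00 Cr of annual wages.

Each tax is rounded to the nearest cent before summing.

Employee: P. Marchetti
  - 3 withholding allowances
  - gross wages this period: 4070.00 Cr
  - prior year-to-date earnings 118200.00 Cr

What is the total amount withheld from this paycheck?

662.45 Cr

Wage Tax: taxable = 4070.00 Cr − 3×175.00 Cr = 3545.00 Cr
  263.00 Cr + 23.6% × (3545.00 Cr − 2400.00 Cr) = 263.00 Cr + 23.6% × 1145.00 Cr = 533.22 Cr
Long-Term Care Levy: cap 121820.00 Cr − YTD 118200.00 Cr = 3620.00 Cr subject; 3.57% × 3620.00 Cr = 129.23 Cr
Total: 533.22 Cr + 129.23 Cr = 662.45 Cr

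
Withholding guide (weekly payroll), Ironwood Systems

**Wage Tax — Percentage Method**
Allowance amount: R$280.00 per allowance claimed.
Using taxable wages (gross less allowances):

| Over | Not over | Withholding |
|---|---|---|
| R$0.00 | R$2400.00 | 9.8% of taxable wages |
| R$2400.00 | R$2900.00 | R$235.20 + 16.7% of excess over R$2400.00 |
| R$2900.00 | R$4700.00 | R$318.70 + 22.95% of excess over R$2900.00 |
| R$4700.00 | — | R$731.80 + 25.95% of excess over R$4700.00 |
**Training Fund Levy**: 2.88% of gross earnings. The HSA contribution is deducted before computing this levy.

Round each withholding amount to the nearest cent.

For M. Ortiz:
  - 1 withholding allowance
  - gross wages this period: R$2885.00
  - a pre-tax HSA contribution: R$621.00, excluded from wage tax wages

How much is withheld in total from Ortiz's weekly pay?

Wage Tax: taxable = R$2885.00 − R$621.00 − 1×R$280.00 = R$1984.00
  9.8% × R$1984.00 = R$194.43
Training Fund Levy: 2.88% × R$2264.00 = R$65.20
Total: R$194.43 + R$65.20 = R$259.63

R$259.63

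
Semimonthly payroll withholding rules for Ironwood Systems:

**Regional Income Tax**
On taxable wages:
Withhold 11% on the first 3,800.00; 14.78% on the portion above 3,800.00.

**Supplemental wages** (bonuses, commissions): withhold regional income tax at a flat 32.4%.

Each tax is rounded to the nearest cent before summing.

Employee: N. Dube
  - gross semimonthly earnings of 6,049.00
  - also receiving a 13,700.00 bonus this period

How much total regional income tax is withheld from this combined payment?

5,189.20

Regional Income Tax: taxable = 6,049.00
  418.00 + 14.78% × (6,049.00 − 3,800.00) = 418.00 + 14.78% × 2,249.00 = 750.40
Supplemental (32.4% flat on bonus): 32.4% × 13,700.00 = 4,438.80
Total regional income tax: 750.40 + 4,438.80 = 5,189.20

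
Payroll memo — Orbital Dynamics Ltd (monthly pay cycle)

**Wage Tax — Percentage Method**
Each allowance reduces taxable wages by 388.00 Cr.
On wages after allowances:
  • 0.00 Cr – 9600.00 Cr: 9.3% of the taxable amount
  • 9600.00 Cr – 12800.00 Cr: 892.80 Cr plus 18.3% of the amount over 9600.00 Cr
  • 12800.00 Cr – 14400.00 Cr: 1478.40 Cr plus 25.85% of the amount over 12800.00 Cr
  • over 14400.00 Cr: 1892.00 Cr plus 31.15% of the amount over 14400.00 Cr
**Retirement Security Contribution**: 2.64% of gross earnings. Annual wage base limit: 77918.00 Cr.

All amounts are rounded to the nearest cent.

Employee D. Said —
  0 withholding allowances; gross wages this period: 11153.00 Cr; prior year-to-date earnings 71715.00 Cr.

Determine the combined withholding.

Wage Tax: taxable = 11153.00 Cr
  892.80 Cr + 18.3% × (11153.00 Cr − 9600.00 Cr) = 892.80 Cr + 18.3% × 1553.00 Cr = 1177.00 Cr
Retirement Security Contribution: cap 77918.00 Cr − YTD 71715.00 Cr = 6203.00 Cr subject; 2.64% × 6203.00 Cr = 163.76 Cr
Total: 1177.00 Cr + 163.76 Cr = 1340.76 Cr

1340.76 Cr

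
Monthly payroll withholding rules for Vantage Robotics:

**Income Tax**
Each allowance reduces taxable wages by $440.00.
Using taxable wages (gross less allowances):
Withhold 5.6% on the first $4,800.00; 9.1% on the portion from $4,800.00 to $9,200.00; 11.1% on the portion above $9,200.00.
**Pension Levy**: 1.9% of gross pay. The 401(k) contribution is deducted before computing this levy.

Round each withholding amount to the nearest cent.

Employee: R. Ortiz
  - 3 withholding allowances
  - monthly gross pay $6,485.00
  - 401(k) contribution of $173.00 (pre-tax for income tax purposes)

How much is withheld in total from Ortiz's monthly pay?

$406.20

Income Tax: taxable = $6,485.00 − $173.00 − 3×$440.00 = $4,992.00
  $268.80 + 9.1% × ($4,992.00 − $4,800.00) = $268.80 + 9.1% × $192.00 = $286.27
Pension Levy: 1.9% × $6,312.00 = $119.93
Total: $286.27 + $119.93 = $406.20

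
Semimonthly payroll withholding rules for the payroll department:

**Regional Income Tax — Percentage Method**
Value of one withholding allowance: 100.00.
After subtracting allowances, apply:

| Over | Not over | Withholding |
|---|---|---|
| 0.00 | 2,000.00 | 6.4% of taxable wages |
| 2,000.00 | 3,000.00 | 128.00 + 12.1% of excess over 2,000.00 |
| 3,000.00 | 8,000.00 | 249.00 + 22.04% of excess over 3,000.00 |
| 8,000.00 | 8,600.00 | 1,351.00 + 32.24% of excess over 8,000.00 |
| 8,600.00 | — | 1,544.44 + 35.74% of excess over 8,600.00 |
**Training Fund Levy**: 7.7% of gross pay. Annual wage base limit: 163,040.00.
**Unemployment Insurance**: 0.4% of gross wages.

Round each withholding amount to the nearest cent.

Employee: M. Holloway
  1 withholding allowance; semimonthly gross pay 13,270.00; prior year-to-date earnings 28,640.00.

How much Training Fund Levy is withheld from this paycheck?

1,021.79

Training Fund Levy: 7.7% × 13,270.00 = 1,021.79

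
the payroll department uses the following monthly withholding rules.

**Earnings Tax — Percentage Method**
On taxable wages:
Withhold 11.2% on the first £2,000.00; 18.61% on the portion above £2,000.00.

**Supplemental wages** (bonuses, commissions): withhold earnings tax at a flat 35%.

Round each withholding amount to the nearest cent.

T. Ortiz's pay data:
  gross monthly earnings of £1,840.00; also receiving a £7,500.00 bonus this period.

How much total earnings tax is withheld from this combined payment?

£2,831.08

Earnings Tax: taxable = £1,840.00
  11.2% × £1,840.00 = £206.08
Supplemental (35% flat on bonus): 35% × £7,500.00 = £2,625.00
Total earnings tax: £206.08 + £2,625.00 = £2,831.08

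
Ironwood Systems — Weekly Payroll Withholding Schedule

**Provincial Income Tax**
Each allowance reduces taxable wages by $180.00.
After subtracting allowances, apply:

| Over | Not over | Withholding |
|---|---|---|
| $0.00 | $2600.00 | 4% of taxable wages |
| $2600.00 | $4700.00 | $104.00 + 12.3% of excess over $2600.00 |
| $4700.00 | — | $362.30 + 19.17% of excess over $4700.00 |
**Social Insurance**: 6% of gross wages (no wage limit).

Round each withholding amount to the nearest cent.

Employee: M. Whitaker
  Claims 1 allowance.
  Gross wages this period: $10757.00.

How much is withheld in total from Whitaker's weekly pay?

$2134.34

Provincial Income Tax: taxable = $10757.00 − 1×$180.00 = $10577.00
  $362.30 + 19.17% × ($10577.00 − $4700.00) = $362.30 + 19.17% × $5877.00 = $1488.92
Social Insurance: 6% × $10757.00 = $645.42
Total: $1488.92 + $645.42 = $2134.34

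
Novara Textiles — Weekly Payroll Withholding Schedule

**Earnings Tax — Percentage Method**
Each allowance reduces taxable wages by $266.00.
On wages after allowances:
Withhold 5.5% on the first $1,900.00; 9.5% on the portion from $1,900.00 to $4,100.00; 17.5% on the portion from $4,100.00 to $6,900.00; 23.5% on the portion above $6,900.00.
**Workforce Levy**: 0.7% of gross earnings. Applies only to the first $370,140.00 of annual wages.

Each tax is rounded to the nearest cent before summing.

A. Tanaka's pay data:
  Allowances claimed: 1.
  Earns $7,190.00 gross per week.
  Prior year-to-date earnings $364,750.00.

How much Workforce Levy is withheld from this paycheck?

Workforce Levy: cap $370,140.00 − YTD $364,750.00 = $5,390.00 subject; 0.7% × $5,390.00 = $37.73

$37.73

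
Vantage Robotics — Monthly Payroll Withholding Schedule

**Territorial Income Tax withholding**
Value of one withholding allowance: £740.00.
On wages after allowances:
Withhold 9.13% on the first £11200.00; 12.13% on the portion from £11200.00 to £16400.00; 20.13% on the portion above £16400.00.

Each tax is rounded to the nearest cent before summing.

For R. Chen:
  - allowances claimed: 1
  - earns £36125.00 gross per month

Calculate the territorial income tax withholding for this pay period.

£5475.00

Territorial Income Tax: taxable = £36125.00 − 1×£740.00 = £35385.00
  £1653.32 + 20.13% × (£35385.00 − £16400.00) = £1653.32 + 20.13% × £18985.00 = £5475.00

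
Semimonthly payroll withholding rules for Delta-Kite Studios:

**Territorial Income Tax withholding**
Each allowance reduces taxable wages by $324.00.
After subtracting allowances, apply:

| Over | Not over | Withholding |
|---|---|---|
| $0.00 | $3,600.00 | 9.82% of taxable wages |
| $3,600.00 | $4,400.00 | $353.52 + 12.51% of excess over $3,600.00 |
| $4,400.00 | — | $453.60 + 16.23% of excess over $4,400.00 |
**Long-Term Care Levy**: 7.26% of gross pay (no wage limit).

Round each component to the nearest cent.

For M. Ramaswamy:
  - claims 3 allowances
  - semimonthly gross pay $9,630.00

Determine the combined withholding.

$1,843.81

Territorial Income Tax: taxable = $9,630.00 − 3×$324.00 = $8,658.00
  $453.60 + 16.23% × ($8,658.00 − $4,400.00) = $453.60 + 16.23% × $4,258.00 = $1,144.67
Long-Term Care Levy: 7.26% × $9,630.00 = $699.14
Total: $1,144.67 + $699.14 = $1,843.81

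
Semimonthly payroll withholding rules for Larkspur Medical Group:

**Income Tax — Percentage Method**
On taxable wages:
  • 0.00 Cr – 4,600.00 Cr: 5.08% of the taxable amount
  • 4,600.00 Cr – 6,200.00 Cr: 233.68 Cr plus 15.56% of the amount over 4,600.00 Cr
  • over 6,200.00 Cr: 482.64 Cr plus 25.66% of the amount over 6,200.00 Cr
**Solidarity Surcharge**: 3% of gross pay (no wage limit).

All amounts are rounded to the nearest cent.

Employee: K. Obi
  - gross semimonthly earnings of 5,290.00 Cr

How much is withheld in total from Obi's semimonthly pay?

499.74 Cr

Income Tax: taxable = 5,290.00 Cr
  233.68 Cr + 15.56% × (5,290.00 Cr − 4,600.00 Cr) = 233.68 Cr + 15.56% × 690.00 Cr = 341.04 Cr
Solidarity Surcharge: 3% × 5,290.00 Cr = 158.70 Cr
Total: 341.04 Cr + 158.70 Cr = 499.74 Cr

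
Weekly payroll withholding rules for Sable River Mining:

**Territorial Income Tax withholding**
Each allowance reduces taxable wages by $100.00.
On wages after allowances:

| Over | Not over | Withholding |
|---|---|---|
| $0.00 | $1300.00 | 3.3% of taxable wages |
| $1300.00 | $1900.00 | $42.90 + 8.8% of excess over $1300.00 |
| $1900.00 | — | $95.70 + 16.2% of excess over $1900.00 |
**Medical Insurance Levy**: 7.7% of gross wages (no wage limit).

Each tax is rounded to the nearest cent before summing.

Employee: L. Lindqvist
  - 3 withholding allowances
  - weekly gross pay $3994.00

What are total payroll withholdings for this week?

Territorial Income Tax: taxable = $3994.00 − 3×$100.00 = $3694.00
  $95.70 + 16.2% × ($3694.00 − $1900.00) = $95.70 + 16.2% × $1794.00 = $386.33
Medical Insurance Levy: 7.7% × $3994.00 = $307.54
Total: $386.33 + $307.54 = $693.87

$693.87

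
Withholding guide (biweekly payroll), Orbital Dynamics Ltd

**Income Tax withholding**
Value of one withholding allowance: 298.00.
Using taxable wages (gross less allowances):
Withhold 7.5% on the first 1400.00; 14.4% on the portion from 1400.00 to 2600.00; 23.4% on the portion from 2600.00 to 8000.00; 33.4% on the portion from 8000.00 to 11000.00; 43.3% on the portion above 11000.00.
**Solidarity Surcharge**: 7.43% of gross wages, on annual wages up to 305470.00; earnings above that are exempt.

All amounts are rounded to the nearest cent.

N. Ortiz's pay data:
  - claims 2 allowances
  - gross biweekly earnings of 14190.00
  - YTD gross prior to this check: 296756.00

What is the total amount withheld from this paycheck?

4314.05

Income Tax: taxable = 14190.00 − 2×298.00 = 13594.00
  2543.40 + 43.3% × (13594.00 − 11000.00) = 2543.40 + 43.3% × 2594.00 = 3666.60
Solidarity Surcharge: cap 305470.00 − YTD 296756.00 = 8714.00 subject; 7.43% × 8714.00 = 647.45
Total: 3666.60 + 647.45 = 4314.05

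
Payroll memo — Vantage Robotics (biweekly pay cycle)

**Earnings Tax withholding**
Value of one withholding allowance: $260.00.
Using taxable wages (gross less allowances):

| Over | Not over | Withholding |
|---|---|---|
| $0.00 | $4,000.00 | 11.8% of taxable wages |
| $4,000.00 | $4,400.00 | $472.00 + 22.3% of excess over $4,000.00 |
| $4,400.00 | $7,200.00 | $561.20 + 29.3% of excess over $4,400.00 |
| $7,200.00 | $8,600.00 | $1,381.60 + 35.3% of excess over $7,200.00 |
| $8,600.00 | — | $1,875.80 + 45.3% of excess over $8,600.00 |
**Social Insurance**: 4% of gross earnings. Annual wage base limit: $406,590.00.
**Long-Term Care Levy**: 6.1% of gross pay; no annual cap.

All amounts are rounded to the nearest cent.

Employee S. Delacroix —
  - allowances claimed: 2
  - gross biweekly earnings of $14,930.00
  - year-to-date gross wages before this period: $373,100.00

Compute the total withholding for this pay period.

Earnings Tax: taxable = $14,930.00 − 2×$260.00 = $14,410.00
  $1,875.80 + 45.3% × ($14,410.00 − $8,600.00) = $1,875.80 + 45.3% × $5,810.00 = $4,507.73
Social Insurance: 4% × $14,930.00 = $597.20
Long-Term Care Levy: 6.1% × $14,930.00 = $910.73
Total: $4,507.73 + $597.20 + $910.73 = $6,015.66

$6,015.66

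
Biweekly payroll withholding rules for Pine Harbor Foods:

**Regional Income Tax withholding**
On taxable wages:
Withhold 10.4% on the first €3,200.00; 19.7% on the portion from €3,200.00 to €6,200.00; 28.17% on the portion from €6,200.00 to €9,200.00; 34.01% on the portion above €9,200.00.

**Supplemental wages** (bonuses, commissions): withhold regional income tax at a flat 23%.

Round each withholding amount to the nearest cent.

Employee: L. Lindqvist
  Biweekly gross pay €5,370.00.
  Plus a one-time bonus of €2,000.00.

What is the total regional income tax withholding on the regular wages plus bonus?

Regional Income Tax: taxable = €5,370.00
  €332.80 + 19.7% × (€5,370.00 − €3,200.00) = €332.80 + 19.7% × €2,170.00 = €760.29
Supplemental (23% flat on bonus): 23% × €2,000.00 = €460.00
Total regional income tax: €760.29 + €460.00 = €1,220.29

€1,220.29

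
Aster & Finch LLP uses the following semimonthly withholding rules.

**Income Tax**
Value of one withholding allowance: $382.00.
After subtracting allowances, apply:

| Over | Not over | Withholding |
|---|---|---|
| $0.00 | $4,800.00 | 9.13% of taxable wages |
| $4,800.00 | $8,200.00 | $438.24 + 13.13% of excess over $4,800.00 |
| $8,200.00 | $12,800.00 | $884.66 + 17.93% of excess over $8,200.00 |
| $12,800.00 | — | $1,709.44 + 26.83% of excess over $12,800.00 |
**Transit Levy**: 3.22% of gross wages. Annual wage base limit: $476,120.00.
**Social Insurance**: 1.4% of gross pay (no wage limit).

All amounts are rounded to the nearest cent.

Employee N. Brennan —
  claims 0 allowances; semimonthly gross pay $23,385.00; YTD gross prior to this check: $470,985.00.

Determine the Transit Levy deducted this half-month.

$165.35

Transit Levy: cap $476,120.00 − YTD $470,985.00 = $5,135.00 subject; 3.22% × $5,135.00 = $165.35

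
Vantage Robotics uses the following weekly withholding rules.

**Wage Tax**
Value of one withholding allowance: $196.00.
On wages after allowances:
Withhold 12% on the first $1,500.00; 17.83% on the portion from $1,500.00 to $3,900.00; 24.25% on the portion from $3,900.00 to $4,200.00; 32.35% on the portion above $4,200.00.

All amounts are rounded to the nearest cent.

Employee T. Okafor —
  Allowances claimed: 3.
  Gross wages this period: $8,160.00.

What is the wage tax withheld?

$1,771.51

Wage Tax: taxable = $8,160.00 − 3×$196.00 = $7,572.00
  $680.67 + 32.35% × ($7,572.00 − $4,200.00) = $680.67 + 32.35% × $3,372.00 = $1,771.51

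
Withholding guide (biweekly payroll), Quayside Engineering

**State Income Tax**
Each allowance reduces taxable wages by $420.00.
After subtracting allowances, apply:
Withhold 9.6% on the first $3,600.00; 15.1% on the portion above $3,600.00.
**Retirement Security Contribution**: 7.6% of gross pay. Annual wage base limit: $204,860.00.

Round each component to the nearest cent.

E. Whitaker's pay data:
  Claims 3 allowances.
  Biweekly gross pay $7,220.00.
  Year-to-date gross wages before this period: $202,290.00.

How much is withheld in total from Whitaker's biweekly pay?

State Income Tax: taxable = $7,220.00 − 3×$420.00 = $5,960.00
  $345.60 + 15.1% × ($5,960.00 − $3,600.00) = $345.60 + 15.1% × $2,360.00 = $701.96
Retirement Security Contribution: cap $204,860.00 − YTD $202,290.00 = $2,570.00 subject; 7.6% × $2,570.00 = $195.32
Total: $701.96 + $195.32 = $897.28

$897.28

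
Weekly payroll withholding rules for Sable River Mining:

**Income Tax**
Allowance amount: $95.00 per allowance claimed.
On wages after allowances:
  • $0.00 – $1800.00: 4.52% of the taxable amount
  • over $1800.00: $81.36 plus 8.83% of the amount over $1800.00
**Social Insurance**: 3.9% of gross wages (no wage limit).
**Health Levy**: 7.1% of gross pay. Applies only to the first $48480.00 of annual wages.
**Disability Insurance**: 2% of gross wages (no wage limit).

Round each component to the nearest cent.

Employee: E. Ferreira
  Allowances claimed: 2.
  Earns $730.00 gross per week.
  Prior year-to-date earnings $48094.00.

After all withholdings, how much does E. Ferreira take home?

Income Tax: taxable = $730.00 − 2×$95.00 = $540.00
  4.52% × $540.00 = $24.41
Social Insurance: 3.9% × $730.00 = $28.47
Health Levy: cap $48480.00 − YTD $48094.00 = $386.00 subject; 7.1% × $386.00 = $27.41
Disability Insurance: 2% × $730.00 = $14.60
Total withheld: $24.41 + $28.47 + $27.41 + $14.60 = $94.89
Net pay: $730.00 − $94.89 = $635.11

$635.11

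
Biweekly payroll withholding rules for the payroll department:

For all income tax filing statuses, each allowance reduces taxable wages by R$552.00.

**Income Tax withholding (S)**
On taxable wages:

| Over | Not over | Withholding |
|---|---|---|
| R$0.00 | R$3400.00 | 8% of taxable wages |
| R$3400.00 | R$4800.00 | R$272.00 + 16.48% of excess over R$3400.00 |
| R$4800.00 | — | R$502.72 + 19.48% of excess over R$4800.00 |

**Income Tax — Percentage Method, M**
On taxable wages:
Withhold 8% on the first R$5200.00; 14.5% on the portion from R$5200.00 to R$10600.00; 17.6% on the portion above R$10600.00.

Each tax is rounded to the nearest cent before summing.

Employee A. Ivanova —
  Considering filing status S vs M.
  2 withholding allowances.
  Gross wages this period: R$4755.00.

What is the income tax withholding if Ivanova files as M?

Income Tax (M): taxable = R$4755.00 − 2×R$552.00 = R$3651.00
  8% × R$3651.00 = R$292.08

R$292.08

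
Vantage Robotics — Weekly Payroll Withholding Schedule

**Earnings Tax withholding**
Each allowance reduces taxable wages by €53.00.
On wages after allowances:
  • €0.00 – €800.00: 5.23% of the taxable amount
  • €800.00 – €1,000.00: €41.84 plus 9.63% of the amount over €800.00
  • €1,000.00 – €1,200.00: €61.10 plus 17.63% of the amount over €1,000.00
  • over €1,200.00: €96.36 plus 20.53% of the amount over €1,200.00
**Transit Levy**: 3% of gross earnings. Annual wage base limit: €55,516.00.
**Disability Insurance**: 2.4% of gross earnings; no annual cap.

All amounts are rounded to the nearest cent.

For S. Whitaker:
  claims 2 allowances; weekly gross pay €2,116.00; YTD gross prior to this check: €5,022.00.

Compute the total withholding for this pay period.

Earnings Tax: taxable = €2,116.00 − 2×€53.00 = €2,010.00
  €96.36 + 20.53% × (€2,010.00 − €1,200.00) = €96.36 + 20.53% × €810.00 = €262.65
Transit Levy: 3% × €2,116.00 = €63.48
Disability Insurance: 2.4% × €2,116.00 = €50.78
Total: €262.65 + €63.48 + €50.78 = €376.91

€376.91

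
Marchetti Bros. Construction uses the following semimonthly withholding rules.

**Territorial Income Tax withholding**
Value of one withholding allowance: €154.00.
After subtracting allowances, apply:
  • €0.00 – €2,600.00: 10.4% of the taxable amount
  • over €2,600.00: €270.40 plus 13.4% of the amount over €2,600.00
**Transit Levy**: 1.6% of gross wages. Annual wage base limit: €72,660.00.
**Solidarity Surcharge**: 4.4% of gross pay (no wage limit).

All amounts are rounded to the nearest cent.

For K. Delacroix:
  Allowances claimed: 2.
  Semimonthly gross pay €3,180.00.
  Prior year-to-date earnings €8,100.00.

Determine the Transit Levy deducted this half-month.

€50.88

Transit Levy: 1.6% × €3,180.00 = €50.88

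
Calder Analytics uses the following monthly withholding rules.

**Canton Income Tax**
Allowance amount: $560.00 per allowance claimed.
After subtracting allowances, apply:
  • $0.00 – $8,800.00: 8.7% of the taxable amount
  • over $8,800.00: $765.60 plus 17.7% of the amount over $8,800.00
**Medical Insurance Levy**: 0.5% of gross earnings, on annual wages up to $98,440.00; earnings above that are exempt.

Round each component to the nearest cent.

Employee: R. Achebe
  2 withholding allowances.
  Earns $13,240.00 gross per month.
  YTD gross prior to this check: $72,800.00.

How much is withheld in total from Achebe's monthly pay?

Canton Income Tax: taxable = $13,240.00 − 2×$560.00 = $12,120.00
  $765.60 + 17.7% × ($12,120.00 − $8,800.00) = $765.60 + 17.7% × $3,320.00 = $1,353.24
Medical Insurance Levy: 0.5% × $13,240.00 = $66.20
Total: $1,353.24 + $66.20 = $1,419.44

$1,419.44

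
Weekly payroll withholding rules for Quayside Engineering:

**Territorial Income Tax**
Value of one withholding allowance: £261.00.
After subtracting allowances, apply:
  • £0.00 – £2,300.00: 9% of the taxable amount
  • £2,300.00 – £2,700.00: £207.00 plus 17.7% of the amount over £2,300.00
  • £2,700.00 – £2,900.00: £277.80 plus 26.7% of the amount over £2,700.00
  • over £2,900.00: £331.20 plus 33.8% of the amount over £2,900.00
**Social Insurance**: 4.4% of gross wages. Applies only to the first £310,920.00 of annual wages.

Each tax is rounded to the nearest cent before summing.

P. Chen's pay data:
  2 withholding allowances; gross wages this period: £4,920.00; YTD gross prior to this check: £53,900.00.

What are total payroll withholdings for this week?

£1,054.00

Territorial Income Tax: taxable = £4,920.00 − 2×£261.00 = £4,398.00
  £331.20 + 33.8% × (£4,398.00 − £2,900.00) = £331.20 + 33.8% × £1,498.00 = £837.52
Social Insurance: 4.4% × £4,920.00 = £216.48
Total: £837.52 + £216.48 = £1,054.00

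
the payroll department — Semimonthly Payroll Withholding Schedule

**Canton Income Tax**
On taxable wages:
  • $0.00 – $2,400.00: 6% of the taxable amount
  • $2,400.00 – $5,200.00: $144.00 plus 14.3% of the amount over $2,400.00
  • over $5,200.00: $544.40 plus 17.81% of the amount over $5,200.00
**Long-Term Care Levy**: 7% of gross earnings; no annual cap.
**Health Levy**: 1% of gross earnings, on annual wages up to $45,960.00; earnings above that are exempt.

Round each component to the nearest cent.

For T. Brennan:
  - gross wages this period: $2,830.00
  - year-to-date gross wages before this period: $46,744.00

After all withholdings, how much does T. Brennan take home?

Canton Income Tax: taxable = $2,830.00
  $144.00 + 14.3% × ($2,830.00 − $2,400.00) = $144.00 + 14.3% × $430.00 = $205.49
Long-Term Care Levy: 7% × $2,830.00 = $198.10
Health Levy: YTD $46,744.00 ≥ cap $45,960.00 → $0.00
Total withheld: $205.49 + $198.10 + $0.00 = $403.59
Net pay: $2,830.00 − $403.59 = $2,426.41

$2,426.41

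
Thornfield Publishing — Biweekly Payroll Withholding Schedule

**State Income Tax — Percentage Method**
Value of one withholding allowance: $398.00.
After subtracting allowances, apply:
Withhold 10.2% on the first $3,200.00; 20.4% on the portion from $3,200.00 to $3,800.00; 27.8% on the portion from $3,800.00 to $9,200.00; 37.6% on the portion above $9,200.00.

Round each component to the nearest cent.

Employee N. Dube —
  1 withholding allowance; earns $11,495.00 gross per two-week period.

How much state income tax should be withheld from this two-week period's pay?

$2,663.27

State Income Tax: taxable = $11,495.00 − 1×$398.00 = $11,097.00
  $1,950.00 + 37.6% × ($11,097.00 − $9,200.00) = $1,950.00 + 37.6% × $1,897.00 = $2,663.27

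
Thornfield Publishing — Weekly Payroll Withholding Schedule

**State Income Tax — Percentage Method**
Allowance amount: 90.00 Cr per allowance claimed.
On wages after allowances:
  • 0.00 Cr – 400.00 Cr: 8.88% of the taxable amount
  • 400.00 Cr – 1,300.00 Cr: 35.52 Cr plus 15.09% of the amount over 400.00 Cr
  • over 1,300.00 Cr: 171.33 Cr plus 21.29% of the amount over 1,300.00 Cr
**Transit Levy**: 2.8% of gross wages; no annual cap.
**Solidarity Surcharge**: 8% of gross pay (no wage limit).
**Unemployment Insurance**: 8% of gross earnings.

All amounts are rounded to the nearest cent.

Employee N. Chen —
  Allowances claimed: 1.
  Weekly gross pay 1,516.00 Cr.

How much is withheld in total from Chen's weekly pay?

State Income Tax: taxable = 1,516.00 Cr − 1×90.00 Cr = 1,426.00 Cr
  171.33 Cr + 21.29% × (1,426.00 Cr − 1,300.00 Cr) = 171.33 Cr + 21.29% × 126.00 Cr = 198.16 Cr
Transit Levy: 2.8% × 1,516.00 Cr = 42.45 Cr
Solidarity Surcharge: 8% × 1,516.00 Cr = 121.28 Cr
Unemployment Insurance: 8% × 1,516.00 Cr = 121.28 Cr
Total: 198.16 Cr + 42.45 Cr + 121.28 Cr + 121.28 Cr = 483.17 Cr

483.17 Cr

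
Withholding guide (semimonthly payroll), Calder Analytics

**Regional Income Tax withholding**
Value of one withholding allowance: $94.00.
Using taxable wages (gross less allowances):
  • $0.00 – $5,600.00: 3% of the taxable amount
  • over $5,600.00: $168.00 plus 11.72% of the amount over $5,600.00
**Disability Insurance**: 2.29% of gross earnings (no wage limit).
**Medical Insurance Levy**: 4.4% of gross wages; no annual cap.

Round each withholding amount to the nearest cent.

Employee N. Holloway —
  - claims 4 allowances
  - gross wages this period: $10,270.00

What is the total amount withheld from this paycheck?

$1,358.32

Regional Income Tax: taxable = $10,270.00 − 4×$94.00 = $9,894.00
  $168.00 + 11.72% × ($9,894.00 − $5,600.00) = $168.00 + 11.72% × $4,294.00 = $671.26
Disability Insurance: 2.29% × $10,270.00 = $235.18
Medical Insurance Levy: 4.4% × $10,270.00 = $451.88
Total: $671.26 + $235.18 + $451.88 = $1,358.32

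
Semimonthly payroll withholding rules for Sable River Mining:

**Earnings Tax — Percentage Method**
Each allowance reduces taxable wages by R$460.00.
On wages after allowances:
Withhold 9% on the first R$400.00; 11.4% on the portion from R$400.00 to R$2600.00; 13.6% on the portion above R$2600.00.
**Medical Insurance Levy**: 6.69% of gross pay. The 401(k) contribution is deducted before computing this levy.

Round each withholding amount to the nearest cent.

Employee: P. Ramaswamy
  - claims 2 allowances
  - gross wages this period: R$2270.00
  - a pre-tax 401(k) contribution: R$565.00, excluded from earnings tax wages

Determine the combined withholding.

R$193.95

Earnings Tax: taxable = R$2270.00 − R$565.00 − 2×R$460.00 = R$785.00
  R$36.00 + 11.4% × (R$785.00 − R$400.00) = R$36.00 + 11.4% × R$385.00 = R$79.89
Medical Insurance Levy: 6.69% × R$1705.00 = R$114.06
Total: R$79.89 + R$114.06 = R$193.95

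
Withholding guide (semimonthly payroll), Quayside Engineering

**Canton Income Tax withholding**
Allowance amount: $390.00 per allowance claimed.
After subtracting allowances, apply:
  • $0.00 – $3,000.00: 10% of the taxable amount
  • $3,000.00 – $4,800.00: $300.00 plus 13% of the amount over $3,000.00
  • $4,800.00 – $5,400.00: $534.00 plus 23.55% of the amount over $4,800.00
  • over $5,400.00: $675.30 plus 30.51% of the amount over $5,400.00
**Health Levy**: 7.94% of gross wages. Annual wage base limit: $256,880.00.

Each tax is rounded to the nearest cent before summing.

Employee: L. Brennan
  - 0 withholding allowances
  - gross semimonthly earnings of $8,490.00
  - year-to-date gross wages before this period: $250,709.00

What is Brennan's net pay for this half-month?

$6,381.96

Canton Income Tax: taxable = $8,490.00
  $675.30 + 30.51% × ($8,490.00 − $5,400.00) = $675.30 + 30.51% × $3,090.00 = $1,618.06
Health Levy: cap $256,880.00 − YTD $250,709.00 = $6,171.00 subject; 7.94% × $6,171.00 = $489.98
Total withheld: $1,618.06 + $489.98 = $2,108.04
Net pay: $8,490.00 − $2,108.04 = $6,381.96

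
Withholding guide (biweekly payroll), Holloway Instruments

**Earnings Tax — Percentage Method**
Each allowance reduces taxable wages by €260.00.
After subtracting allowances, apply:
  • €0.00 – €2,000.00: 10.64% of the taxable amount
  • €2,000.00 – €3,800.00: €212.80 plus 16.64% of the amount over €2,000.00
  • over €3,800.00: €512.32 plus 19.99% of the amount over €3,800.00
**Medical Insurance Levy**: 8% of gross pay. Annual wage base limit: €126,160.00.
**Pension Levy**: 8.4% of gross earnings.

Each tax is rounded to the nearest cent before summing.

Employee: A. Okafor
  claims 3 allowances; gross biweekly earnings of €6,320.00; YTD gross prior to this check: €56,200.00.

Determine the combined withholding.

€1,896.63

Earnings Tax: taxable = €6,320.00 − 3×€260.00 = €5,540.00
  €512.32 + 19.99% × (€5,540.00 − €3,800.00) = €512.32 + 19.99% × €1,740.00 = €860.15
Medical Insurance Levy: 8% × €6,320.00 = €505.60
Pension Levy: 8.4% × €6,320.00 = €530.88
Total: €860.15 + €505.60 + €530.88 = €1,896.63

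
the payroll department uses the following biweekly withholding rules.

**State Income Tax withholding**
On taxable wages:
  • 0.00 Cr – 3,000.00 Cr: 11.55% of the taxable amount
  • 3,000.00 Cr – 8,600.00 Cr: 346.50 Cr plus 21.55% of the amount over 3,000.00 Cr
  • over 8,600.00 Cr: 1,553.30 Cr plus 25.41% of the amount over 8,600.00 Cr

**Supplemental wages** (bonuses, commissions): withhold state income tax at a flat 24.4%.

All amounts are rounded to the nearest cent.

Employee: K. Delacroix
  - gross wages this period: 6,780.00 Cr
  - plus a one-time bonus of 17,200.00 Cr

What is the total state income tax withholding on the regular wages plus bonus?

State Income Tax: taxable = 6,780.00 Cr
  346.50 Cr + 21.55% × (6,780.00 Cr − 3,000.00 Cr) = 346.50 Cr + 21.55% × 3,780.00 Cr = 1,161.09 Cr
Supplemental (24.4% flat on bonus): 24.4% × 17,200.00 Cr = 4,196.80 Cr
Total state income tax: 1,161.09 Cr + 4,196.80 Cr = 5,357.89 Cr

5,357.89 Cr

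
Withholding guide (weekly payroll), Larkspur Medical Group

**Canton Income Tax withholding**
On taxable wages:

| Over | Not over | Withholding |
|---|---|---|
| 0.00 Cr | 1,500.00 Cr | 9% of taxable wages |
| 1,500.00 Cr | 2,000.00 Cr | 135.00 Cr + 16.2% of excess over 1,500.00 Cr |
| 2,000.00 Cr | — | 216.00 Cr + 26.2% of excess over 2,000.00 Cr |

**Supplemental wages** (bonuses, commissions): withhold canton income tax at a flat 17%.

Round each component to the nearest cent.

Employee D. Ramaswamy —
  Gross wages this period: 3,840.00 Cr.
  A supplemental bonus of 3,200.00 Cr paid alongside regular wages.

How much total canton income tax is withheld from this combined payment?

Canton Income Tax: taxable = 3,840.00 Cr
  216.00 Cr + 26.2% × (3,840.00 Cr − 2,000.00 Cr) = 216.00 Cr + 26.2% × 1,840.00 Cr = 698.08 Cr
Supplemental (17% flat on bonus): 17% × 3,200.00 Cr = 544.00 Cr
Total canton income tax: 698.08 Cr + 544.00 Cr = 1,242.08 Cr

1,242.08 Cr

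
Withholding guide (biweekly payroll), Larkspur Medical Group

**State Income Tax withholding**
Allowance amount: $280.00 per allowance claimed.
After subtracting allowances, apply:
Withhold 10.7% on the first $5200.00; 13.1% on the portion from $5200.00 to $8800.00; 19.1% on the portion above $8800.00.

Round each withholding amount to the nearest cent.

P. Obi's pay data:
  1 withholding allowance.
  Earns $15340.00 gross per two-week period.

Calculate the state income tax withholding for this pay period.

State Income Tax: taxable = $15340.00 − 1×$280.00 = $15060.00
  $1028.00 + 19.1% × ($15060.00 − $8800.00) = $1028.00 + 19.1% × $6260.00 = $2223.66

$2223.66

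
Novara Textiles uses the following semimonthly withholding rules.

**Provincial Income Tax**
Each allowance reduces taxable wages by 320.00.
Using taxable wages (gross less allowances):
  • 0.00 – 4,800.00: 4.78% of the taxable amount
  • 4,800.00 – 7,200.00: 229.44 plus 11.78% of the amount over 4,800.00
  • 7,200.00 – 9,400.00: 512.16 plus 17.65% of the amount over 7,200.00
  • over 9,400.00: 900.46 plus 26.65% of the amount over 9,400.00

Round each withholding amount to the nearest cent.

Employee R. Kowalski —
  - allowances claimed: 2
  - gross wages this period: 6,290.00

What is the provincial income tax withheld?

Provincial Income Tax: taxable = 6,290.00 − 2×320.00 = 5,650.00
  229.44 + 11.78% × (5,650.00 − 4,800.00) = 229.44 + 11.78% × 850.00 = 329.57

329.57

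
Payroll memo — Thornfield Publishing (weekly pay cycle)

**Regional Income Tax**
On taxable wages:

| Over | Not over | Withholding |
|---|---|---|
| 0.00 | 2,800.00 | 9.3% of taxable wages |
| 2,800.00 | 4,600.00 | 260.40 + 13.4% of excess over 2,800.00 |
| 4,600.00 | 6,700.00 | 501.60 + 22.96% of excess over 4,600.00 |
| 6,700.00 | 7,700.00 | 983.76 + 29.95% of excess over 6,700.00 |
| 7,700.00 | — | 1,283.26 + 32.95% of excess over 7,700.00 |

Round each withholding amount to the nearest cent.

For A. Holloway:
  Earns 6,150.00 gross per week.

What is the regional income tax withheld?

Regional Income Tax: taxable = 6,150.00
  501.60 + 22.96% × (6,150.00 − 4,600.00) = 501.60 + 22.96% × 1,550.00 = 857.48

857.48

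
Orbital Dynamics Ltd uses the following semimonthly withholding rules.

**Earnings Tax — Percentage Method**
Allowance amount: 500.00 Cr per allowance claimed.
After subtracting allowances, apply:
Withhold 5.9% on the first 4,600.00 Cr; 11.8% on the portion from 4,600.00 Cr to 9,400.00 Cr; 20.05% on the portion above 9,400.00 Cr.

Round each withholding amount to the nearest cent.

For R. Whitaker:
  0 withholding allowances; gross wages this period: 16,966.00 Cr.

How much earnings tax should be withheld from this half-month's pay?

2,354.78 Cr

Earnings Tax: taxable = 16,966.00 Cr
  837.80 Cr + 20.05% × (16,966.00 Cr − 9,400.00 Cr) = 837.80 Cr + 20.05% × 7,566.00 Cr = 2,354.78 Cr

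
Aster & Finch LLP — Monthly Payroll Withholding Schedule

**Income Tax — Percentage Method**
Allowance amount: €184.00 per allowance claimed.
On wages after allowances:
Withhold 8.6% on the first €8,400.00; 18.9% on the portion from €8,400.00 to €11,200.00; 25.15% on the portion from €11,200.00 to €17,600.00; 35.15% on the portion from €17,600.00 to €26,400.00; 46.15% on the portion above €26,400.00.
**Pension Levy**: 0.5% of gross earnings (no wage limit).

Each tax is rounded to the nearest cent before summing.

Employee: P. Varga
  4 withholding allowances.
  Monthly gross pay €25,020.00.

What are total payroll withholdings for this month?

€5,335.73

Income Tax: taxable = €25,020.00 − 4×€184.00 = €24,284.00
  €2,861.20 + 35.15% × (€24,284.00 − €17,600.00) = €2,861.20 + 35.15% × €6,684.00 = €5,210.63
Pension Levy: 0.5% × €25,020.00 = €125.10
Total: €5,210.63 + €125.10 = €5,335.73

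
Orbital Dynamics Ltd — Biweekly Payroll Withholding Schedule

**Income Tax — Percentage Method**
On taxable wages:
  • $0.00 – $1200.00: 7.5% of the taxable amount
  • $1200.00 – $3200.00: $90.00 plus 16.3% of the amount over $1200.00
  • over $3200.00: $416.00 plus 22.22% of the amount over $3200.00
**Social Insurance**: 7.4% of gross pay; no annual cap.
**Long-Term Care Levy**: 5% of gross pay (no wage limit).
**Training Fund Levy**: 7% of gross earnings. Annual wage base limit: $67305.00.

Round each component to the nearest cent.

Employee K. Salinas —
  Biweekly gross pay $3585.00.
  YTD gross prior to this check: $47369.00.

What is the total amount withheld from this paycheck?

$1197.04

Income Tax: taxable = $3585.00
  $416.00 + 22.22% × ($3585.00 − $3200.00) = $416.00 + 22.22% × $385.00 = $501.55
Social Insurance: 7.4% × $3585.00 = $265.29
Long-Term Care Levy: 5% × $3585.00 = $179.25
Training Fund Levy: 7% × $3585.00 = $250.95
Total: $501.55 + $265.29 + $179.25 + $250.95 = $1197.04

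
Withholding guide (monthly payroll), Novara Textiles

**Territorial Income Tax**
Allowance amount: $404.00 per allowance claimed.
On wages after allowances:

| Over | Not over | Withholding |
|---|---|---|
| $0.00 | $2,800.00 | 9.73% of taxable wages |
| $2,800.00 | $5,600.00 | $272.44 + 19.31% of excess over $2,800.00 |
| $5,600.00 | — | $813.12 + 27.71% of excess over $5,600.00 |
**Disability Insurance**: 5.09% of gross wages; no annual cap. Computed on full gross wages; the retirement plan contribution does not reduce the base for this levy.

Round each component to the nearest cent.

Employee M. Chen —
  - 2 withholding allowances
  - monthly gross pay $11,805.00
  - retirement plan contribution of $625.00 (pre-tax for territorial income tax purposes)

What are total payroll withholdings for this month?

Territorial Income Tax: taxable = $11,805.00 − $625.00 − 2×$404.00 = $10,372.00
  $813.12 + 27.71% × ($10,372.00 − $5,600.00) = $813.12 + 27.71% × $4,772.00 = $2,135.44
Disability Insurance: 5.09% × $11,805.00 = $600.87
Total: $2,135.44 + $600.87 = $2,736.31

$2,736.31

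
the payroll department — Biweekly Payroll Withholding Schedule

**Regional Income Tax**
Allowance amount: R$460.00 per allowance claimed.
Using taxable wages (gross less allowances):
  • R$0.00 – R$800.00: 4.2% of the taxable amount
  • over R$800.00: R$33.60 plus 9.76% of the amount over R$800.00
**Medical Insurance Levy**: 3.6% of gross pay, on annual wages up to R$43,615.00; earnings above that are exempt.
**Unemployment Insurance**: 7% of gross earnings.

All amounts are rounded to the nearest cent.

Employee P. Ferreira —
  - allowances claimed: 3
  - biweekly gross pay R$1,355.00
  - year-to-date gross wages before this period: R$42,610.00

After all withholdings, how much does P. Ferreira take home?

R$1,223.97

Regional Income Tax: taxable = R$1,355.00 − 3×R$460.00 = R$-25.00
  Taxable ≤ 0 → R$0.00
Medical Insurance Levy: cap R$43,615.00 − YTD R$42,610.00 = R$1,005.00 subject; 3.6% × R$1,005.00 = R$36.18
Unemployment Insurance: 7% × R$1,355.00 = R$94.85
Total withheld: R$0.00 + R$36.18 + R$94.85 = R$131.03
Net pay: R$1,355.00 − R$131.03 = R$1,223.97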